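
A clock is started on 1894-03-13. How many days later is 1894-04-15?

March 1894: 31 − 13 = 18 days remain.
April 1–15, 1894: 15 days.
Total: 18 + 15 = 33 days.

33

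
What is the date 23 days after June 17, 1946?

July 10, 1946

Count 23 days after June 17, 1946:
June 1946: 30 − 17 = 13 days remain.
July 1–10, 1946: 10 days.
Total: 13 + 10 = 23 days.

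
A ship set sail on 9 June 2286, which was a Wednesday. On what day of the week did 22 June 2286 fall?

Tuesday

Within June 2286: 22 − 9 = 13 days.
13 mod 7 = 6, so 6 days after Wednesday is Tuesday.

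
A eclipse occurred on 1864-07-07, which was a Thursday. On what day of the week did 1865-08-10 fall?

Thursday

July 7, 1864 → July 7, 1865: 365 days.
July 1865: 31 − 7 = 24 days remain.
August 1–10, 1865: 10 days.
Residual: 34 days.
Total: 399 days.
399 is a multiple of 7, so 1865-08-10 falls on the same weekday: Thursday.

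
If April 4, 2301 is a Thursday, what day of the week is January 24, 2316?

Day-of-year of April 4, 2301: 94.
Day-of-year of January 24, 2316: 24.
2301 has 365 days, so 365 − 94 = 271 days remain in 2301.
Full years 2302–2315: 11 common + 3 leap = 11×365 + 3×366 = 5113 days.
Total: 271 + 5113 + 24 = 5408 days.
5408 mod 7 = 4, so 4 days after Thursday is Monday.

Monday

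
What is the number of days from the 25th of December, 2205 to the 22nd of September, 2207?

December 2205: 31 − 25 = 6 days remain.
Then 20 full months totalling 608 days.
September 1–22, 2207: 22 days.
Total: 6 + 608 + 22 = 636 days.

636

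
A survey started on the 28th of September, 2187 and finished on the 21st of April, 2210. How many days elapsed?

Day-of-year of September 28, 2187: 271.
Day-of-year of April 21, 2210: 111.
2187 has 365 days, so 365 − 271 = 94 days remain in 2187.
Full years 2188–2209: 17 common + 5 leap = 17×365 + 5×366 = 8035 days.
Total: 94 + 8035 + 111 = 8240 days.

8240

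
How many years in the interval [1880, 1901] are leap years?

5

Years divisible by 4 in [1880, 1901]: 1880, 1884, 1888, 1892, 1896, 1900.
Of these, 1900 is divisible by 100 but not 400, so not leap.
Leap years: 6 − 1 = 5.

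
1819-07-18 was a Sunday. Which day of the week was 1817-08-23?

Count forward from the earlier date (August 23, 1817) to the later (July 18, 1819):
Day-of-year of August 23, 1817: 235.
Day-of-year of July 18, 1819: 199.
1817 has 365 days, so 365 − 235 = 130 days remain in 1817.
Full years: 1818: 365. Sum = 365.
Total: 130 + 365 + 199 = 694 days.
694 mod 7 = 1, so 1 day before Sunday is Saturday.

Saturday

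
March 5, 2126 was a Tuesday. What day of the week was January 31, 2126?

Count forward from the earlier date (January 31, 2126) to the later (March 5, 2126):
January 2126: 31 − 31 = 0 days remain.
Then February 2126 (28): 28 days.
March 1–5, 2126: 5 days.
Total: 0 + 28 + 5 = 33 days.
33 mod 7 = 5, so 5 days before Tuesday is Thursday.

Thursday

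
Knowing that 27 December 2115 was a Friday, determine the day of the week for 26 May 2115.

Count forward from the earlier date (May 26, 2115) to the later (December 27, 2115):
May 2115: 31 − 26 = 5 days remain.
Then June (30), July (31), August (31), September (30), October (31), November (30): 30 + 31 + 31 + 30 + 31 + 30 = 183 days.
December 1–27, 2115: 27 days.
Total: 5 + 183 + 27 = 215 days.
215 mod 7 = 5, so 5 days before Friday is Sunday.

Sunday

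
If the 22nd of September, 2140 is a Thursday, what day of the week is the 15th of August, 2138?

Friday

Count forward from the earlier date (August 15, 2138) to the later (September 22, 2140):
August 15, 2138 → August 15, 2139: 365 days.
August 15, 2139 → August 15, 2140: 366 days (2140 is a leap year).
August 2140: 31 − 15 = 16 days remain.
September 1–22, 2140: 22 days.
Residual: 38 days.
Total: 769 days.
769 mod 7 = 6, so 6 days before Thursday is Friday.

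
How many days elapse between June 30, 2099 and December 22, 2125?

9671

Day-of-year of June 30, 2099: 181.
Day-of-year of December 22, 2125: 356.
2099 has 365 days, so 365 − 181 = 184 days remain in 2099.
Full years 2100–2124: 19 common + 6 leap = 19×365 + 6×366 = 9131 days.
Total: 184 + 9131 + 356 = 9671 days.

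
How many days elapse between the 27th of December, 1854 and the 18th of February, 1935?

From December 27, 1854 to December 27, 1934: 80 years, of which 19 contain a Feb 29 — 61×365 + 19×366 = 29219 days.
(1900 is not a leap year (divisible by 100 but not 400).)
December 1934: 31 − 27 = 4 days remain.
Then January (31): 31 days.
February 1–18, 1935: 18 days (1935 is not a leap year).
Residual: 53 days.
Total: 29272 days.

29272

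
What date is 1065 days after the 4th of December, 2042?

the 3rd of November, 2045

Count 1065 days after December 4, 2042:
December 4, 2042 → December 4, 2043: 365 days.
December 4, 2043 → December 4, 2044: 366 days (2044 is a leap year).
December 2044: 31 − 4 = 27 days remain.
Then 10 full months totalling 304 days.
November 1–3, 2045: 3 days.
Residual: 334 days.
Total: 1065 days.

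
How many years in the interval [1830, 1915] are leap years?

Years divisible by 4: 1832, 1836, …, 1912 — 21 in all.
Of these, 1900 is divisible by 100 but not 400, so not leap.
Leap years: 21 − 1 = 20.

20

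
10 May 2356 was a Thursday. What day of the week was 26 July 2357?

Day-of-year of May 10, 2356: 131.
Day-of-year of July 26, 2357: 207.
2356 has 366 days, so 366 − 131 = 235 days remain in 2356.
Total: 235 + 207 = 442 days.
442 mod 7 = 1, so 1 day after Thursday is Friday.

Friday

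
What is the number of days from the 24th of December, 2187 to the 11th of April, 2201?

From December 24, 2187 to December 24, 2200: 13 years, of which 3 contain a Feb 29 — 10×365 + 3×366 = 4748 days.
(2200 is not a leap year (divisible by 100 but not 400).)
December 2200: 31 − 24 = 7 days remain.
Then January (31), February 2201 (28), March (31): 31 + 28 + 31 = 90 days.
April 1–11, 2201: 11 days.
Residual: 108 days.
Total: 4856 days.

4856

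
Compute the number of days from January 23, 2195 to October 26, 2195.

January 2195: 31 − 23 = 8 days remain.
Then February 2195 (28), March (31), April (30), May (31), June (30), July (31), August (31), September (30): 28 + 31 + 30 + 31 + 30 + 31 + 31 + 30 = 242 days.
October 1–26, 2195: 26 days.
Total: 8 + 242 + 26 = 276 days.

276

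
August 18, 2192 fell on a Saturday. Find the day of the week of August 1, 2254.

Day-of-year of August 18, 2192: 231.
Day-of-year of August 1, 2254: 213.
2192 has 366 days, so 366 − 231 = 135 days remain in 2192.
Full years 2193–2253: 47 common + 14 leap = 47×365 + 14×366 = 22279 days.
Total: 135 + 22279 + 213 = 22627 days.
22627 mod 7 = 3, so 3 days after Saturday is Tuesday.

Tuesday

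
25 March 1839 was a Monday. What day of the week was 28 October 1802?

Count forward from the earlier date (October 28, 1802) to the later (March 25, 1839):
From October 28, 1802 to October 28, 1838: 36 years, of which 9 contain a Feb 29 — 27×365 + 9×366 = 13149 days.
October 1838: 31 − 28 = 3 days remain.
Then November (30), December (31), January (31), February 1839 (28): 30 + 31 + 31 + 28 = 120 days.
March 1–25, 1839: 25 days.
Residual: 148 days.
Total: 13297 days.
13297 mod 7 = 4, so 4 days before Monday is Thursday.

Thursday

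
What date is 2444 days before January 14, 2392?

May 6, 2385

Count 2444 days before January 14, 2392:
Day-of-year of May 6, 2385: 126.
Day-of-year of January 14, 2392: 14.
2385 has 365 days, so 365 − 126 = 239 days remain in 2385.
Full years: 2386: 365; 2387: 365; 2388: 366; 2389: 365; 2390: 365; 2391: 365. Sum = 2191.
Total: 239 + 2191 + 14 = 2444 days.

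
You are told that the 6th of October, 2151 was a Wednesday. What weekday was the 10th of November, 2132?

Monday

Count forward from the earlier date (November 10, 2132) to the later (October 6, 2151):
Day-of-year of November 10, 2132: 315.
Day-of-year of October 6, 2151: 279.
2132 has 366 days, so 366 − 315 = 51 days remain in 2132.
Full years 2133–2150: 14 common + 4 leap = 14×365 + 4×366 = 6574 days.
Total: 51 + 6574 + 279 = 6904 days.
6904 mod 7 = 2, so 2 days before Wednesday is Monday.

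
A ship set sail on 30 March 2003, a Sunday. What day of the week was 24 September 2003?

March 2003: 31 − 30 = 1 day remains.
Then April (30), May (31), June (30), July (31), August (31): 30 + 31 + 30 + 31 + 31 = 153 days.
September 1–24, 2003: 24 days.
Total: 1 + 153 + 24 = 178 days.
178 mod 7 = 3, so 3 days after Sunday is Wednesday.

Wednesday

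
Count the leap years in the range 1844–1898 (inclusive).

Years divisible by 4: 1844, 1848, …, 1896 — 14 in all.
No century exceptions apply. Count: 14.

14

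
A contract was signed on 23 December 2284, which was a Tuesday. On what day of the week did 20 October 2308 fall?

Tuesday

Day-of-year of December 23, 2284: 358.
Day-of-year of October 20, 2308: 294.
2284 has 366 days, so 366 − 358 = 8 days remain in 2284.
Full years 2285–2307: 19 common + 4 leap = 19×365 + 4×366 = 8399 days.
Total: 8 + 8399 + 294 = 8701 days.
8701 is a multiple of 7, so 20 October 2308 falls on the same weekday: Tuesday.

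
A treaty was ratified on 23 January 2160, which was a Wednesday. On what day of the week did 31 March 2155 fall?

Count forward from the earlier date (March 31, 2155) to the later (January 23, 2160):
Day-of-year of March 31, 2155: 90.
Day-of-year of January 23, 2160: 23.
2155 has 365 days, so 365 − 90 = 275 days remain in 2155.
Full years: 2156: 366; 2157: 365; 2158: 365; 2159: 365. Sum = 1461.
Total: 275 + 1461 + 23 = 1759 days.
1759 mod 7 = 2, so 2 days before Wednesday is Monday.

Monday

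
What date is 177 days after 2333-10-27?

2334-04-22

Count 177 days after October 27, 2333:
October 2333: 31 − 27 = 4 days remain.
Then November (30), December (31), January (31), February 2334 (28), March (31): 30 + 31 + 31 + 28 + 31 = 151 days.
April 1–22, 2334: 22 days.
Residual: 177 days.
Total: 177 days.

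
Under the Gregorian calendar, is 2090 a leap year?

No

2090 is not a leap year.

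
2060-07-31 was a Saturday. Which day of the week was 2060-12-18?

Saturday

July 2060: 31 − 31 = 0 days remain.
Then August (31), September (30), October (31), November (30): 31 + 30 + 31 + 30 = 122 days.
December 1–18, 2060: 18 days.
Total: 0 + 122 + 18 = 140 days.
140 is a multiple of 7, so 2060-12-18 falls on the same weekday: Saturday.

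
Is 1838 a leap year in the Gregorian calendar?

1838 is not a leap year.

No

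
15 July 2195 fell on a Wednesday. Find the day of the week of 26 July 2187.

Count forward from the earlier date (July 26, 2187) to the later (July 15, 2195):
From July 26, 2187 to July 26, 2194: 7 years, of which 2 contain a Feb 29 — 5×365 + 2×366 = 2557 days.
July 2194: 31 − 26 = 5 days remain.
Then 11 full months totalling 334 days.
July 1–15, 2195: 15 days.
Residual: 354 days.
Total: 2911 days.
2911 mod 7 = 6, so 6 days before Wednesday is Thursday.

Thursday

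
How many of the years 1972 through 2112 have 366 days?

Years divisible by 4: 1972, 1976, …, 2112 — 36 in all.
Of these, 2100 is divisible by 100 but not 400, so not leap.
2000 is divisible by 400, so still leap.
Leap years: 36 − 1 = 35.

35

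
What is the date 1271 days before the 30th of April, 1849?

the 6th of November, 1845

Count 1271 days before April 30, 1849:
Day-of-year of November 6, 1845: 310.
Day-of-year of April 30, 1849: 120.
1845 has 365 days, so 365 − 310 = 55 days remain in 1845.
Full years: 1846: 365; 1847: 365; 1848: 366. Sum = 1096.
Total: 55 + 1096 + 120 = 1271 days.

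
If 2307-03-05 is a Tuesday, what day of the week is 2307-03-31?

Within March 2307: 31 − 5 = 26 days.
26 mod 7 = 5, so 5 days after Tuesday is Sunday.

Sunday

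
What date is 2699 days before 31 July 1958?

11 March 1951

Count 2699 days before July 31, 1958:
From March 11, 1951 to March 11, 1958: 7 years, of which 2 contain a Feb 29 — 5×365 + 2×366 = 2557 days.
March 1958: 31 − 11 = 20 days remain.
Then April (30), May (31), June (30): 30 + 31 + 30 = 91 days.
July 1–31, 1958: 31 days.
Residual: 142 days.
Total: 2699 days.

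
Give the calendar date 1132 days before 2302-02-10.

2299-01-04

Count 1132 days before February 10, 2302:
Day-of-year of January 4, 2299: 4.
Day-of-year of February 10, 2302: 41.
2299 has 365 days, so 365 − 4 = 361 days remain in 2299.
Full years: 2300: 365; 2301: 365. Sum = 730.
Total: 361 + 730 + 41 = 1132 days.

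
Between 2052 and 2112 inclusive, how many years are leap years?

15

Years divisible by 4: 2052, 2056, …, 2112 — 16 in all.
Of these, 2100 is divisible by 100 but not 400, so not leap.
Leap years: 16 − 1 = 15.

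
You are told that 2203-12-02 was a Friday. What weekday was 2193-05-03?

Count forward from the earlier date (May 3, 2193) to the later (December 2, 2203):
From May 3, 2193 to May 3, 2203: 10 years, of which 1 contains a Feb 29 — 9×365 + 1×366 = 3651 days.
(2200 is not a leap year (divisible by 100 but not 400).)
May 2203: 31 − 3 = 28 days remain.
Then June (30), July (31), August (31), September (30), October (31), November (30): 30 + 31 + 31 + 30 + 31 + 30 = 183 days.
December 1–2, 2203: 2 days.
Residual: 213 days.
Total: 3864 days.
3864 is a multiple of 7, so 2193-05-03 falls on the same weekday: Friday.

Friday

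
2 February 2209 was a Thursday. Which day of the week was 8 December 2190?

Wednesday

Count forward from the earlier date (December 8, 2190) to the later (February 2, 2209):
From December 8, 2190 to December 8, 2208: 18 years, of which 4 contain a Feb 29 — 14×365 + 4×366 = 6574 days.
(2200 is not a leap year (divisible by 100 but not 400).)
December 2208: 31 − 8 = 23 days remain.
Then January (31): 31 days.
February 1–2, 2209: 2 days (2209 is not a leap year).
Residual: 56 days.
Total: 6630 days.
6630 mod 7 = 1, so 1 day before Thursday is Wednesday.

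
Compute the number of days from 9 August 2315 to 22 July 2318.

Day-of-year of August 9, 2315: 221.
Day-of-year of July 22, 2318: 203.
2315 has 365 days, so 365 − 221 = 144 days remain in 2315.
Full years: 2316: 366; 2317: 365. Sum = 731.
Total: 144 + 731 + 203 = 1078 days.

1078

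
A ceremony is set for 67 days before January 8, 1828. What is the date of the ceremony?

November 2, 1827

Count 67 days before January 8, 1828:
November 1827: 30 − 2 = 28 days remain.
Then December (31): 31 days.
January 1–8, 1828: 8 days.
Total: 28 + 31 + 8 = 67 days.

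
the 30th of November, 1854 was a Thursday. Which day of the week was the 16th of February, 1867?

Saturday

Day-of-year of November 30, 1854: 334.
Day-of-year of February 16, 1867: 47.
1854 has 365 days, so 365 − 334 = 31 days remain in 1854.
Full years 1855–1866: 9 common + 3 leap = 9×365 + 3×366 = 4383 days.
Total: 31 + 4383 + 47 = 4461 days.
4461 mod 7 = 2, so 2 days after Thursday is Saturday.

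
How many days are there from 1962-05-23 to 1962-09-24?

124

May 1962: 31 − 23 = 8 days remain.
Then June (30), July (31), August (31): 30 + 31 + 31 = 92 days.
September 1–24, 1962: 24 days.
Total: 8 + 92 + 24 = 124 days.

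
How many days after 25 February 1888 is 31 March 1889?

February 1888: 29 − 25 = 4 days remain (1888 is a leap year, so February has 29 days).
Then 12 full months totalling 365 days.
March 1–31, 1889: 31 days.
Total: 4 + 365 + 31 = 400 days.

400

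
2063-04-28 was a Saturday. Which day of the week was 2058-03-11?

Count forward from the earlier date (March 11, 2058) to the later (April 28, 2063):
March 11, 2058 → March 11, 2059: 365 days.
March 11, 2059 → March 11, 2060: 366 days (2060 is a leap year).
March 11, 2060 → March 11, 2061: 365 days.
March 11, 2061 → March 11, 2062: 365 days.
March 11, 2062 → March 11, 2063: 365 days.
March 2063: 31 − 11 = 20 days remain.
April 1–28, 2063: 28 days.
Residual: 48 days.
Total: 1874 days.
1874 mod 7 = 5, so 5 days before Saturday is Monday.

Monday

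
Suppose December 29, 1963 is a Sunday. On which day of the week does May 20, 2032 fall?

Thursday

From December 29, 1963 to December 29, 2031: 68 years, of which 17 contain a Feb 29 — 51×365 + 17×366 = 24837 days.
(2000 is a leap year (divisible by 400).)
December 2031: 31 − 29 = 2 days remain.
Then January (31), February 2032 (29), March (31), April (30): 31 + 29 + 31 + 30 = 121 days.
May 1–20, 2032: 20 days.
Residual: 143 days.
Total: 24980 days.
24980 mod 7 = 4, so 4 days after Sunday is Thursday.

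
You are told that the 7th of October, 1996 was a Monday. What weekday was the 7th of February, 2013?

Day-of-year of October 7, 1996: 281.
Day-of-year of February 7, 2013: 38.
1996 has 366 days, so 366 − 281 = 85 days remain in 1996.
Full years 1997–2012: 12 common + 4 leap = 12×365 + 4×366 = 5844 days.
Total: 85 + 5844 + 38 = 5967 days.
5967 mod 7 = 3, so 3 days after Monday is Thursday.

Thursday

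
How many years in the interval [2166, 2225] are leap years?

14

Years divisible by 4: 2168, 2172, …, 2224 — 15 in all.
Of these, 2200 is divisible by 100 but not 400, so not leap.
Leap years: 15 − 1 = 14.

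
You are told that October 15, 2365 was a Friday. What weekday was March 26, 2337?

Friday

Count forward from the earlier date (March 26, 2337) to the later (October 15, 2365):
Day-of-year of March 26, 2337: 85.
Day-of-year of October 15, 2365: 288.
2337 has 365 days, so 365 − 85 = 280 days remain in 2337.
Full years 2338–2364: 20 common + 7 leap = 20×365 + 7×366 = 9862 days.
Total: 280 + 9862 + 288 = 10430 days.
10430 is a multiple of 7, so March 26, 2337 falls on the same weekday: Friday.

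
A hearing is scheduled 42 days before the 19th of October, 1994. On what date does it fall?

the 7th of September, 1994

Count 42 days before October 19, 1994:
September 1994: 30 − 7 = 23 days remain.
October 1–19, 1994: 19 days.
Total: 23 + 19 = 42 days.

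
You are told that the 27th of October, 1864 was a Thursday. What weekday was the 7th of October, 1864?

Count forward from the earlier date (October 7, 1864) to the later (October 27, 1864):
Within October 1864: 27 − 7 = 20 days.
20 mod 7 = 6, so 6 days before Thursday is Friday.

Friday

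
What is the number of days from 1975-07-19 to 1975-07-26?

7

Within July 1975: 26 − 19 = 7 days.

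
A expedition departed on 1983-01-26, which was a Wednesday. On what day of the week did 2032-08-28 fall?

Saturday

From January 26, 1983 to January 26, 2032: 49 years, of which 12 contain a Feb 29 — 37×365 + 12×366 = 17897 days.
(2000 is a leap year (divisible by 400).)
January 2032: 31 − 26 = 5 days remain.
Then February 2032 (29), March (31), April (30), May (31), June (30), July (31): 29 + 31 + 30 + 31 + 30 + 31 = 182 days.
August 1–28, 2032: 28 days.
Residual: 215 days.
Total: 18112 days.
18112 mod 7 = 3, so 3 days after Wednesday is Saturday.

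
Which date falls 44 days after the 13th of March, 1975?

the 26th of April, 1975

Count 44 days after March 13, 1975:
March 1975: 31 − 13 = 18 days remain.
April 1–26, 1975: 26 days.
Total: 18 + 26 = 44 days.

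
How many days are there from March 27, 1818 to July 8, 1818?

March 1818: 31 − 27 = 4 days remain.
Then April (30), May (31), June (30): 30 + 31 + 30 = 91 days.
July 1–8, 1818: 8 days.
Total: 4 + 91 + 8 = 103 days.

103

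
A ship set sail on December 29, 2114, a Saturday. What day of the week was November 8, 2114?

Thursday

Count forward from the earlier date (November 8, 2114) to the later (December 29, 2114):
November 2114: 30 − 8 = 22 days remain.
December 1–29, 2114: 29 days.
Total: 22 + 29 = 51 days.
51 mod 7 = 2, so 2 days before Saturday is Thursday.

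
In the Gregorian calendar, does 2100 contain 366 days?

No

2100 is not a leap year (divisible by 100 but not 400).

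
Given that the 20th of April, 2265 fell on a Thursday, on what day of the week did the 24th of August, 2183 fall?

Count forward from the earlier date (August 24, 2183) to the later (April 20, 2265):
From August 24, 2183 to August 24, 2264: 81 years, of which 20 contain a Feb 29 — 61×365 + 20×366 = 29585 days.
(2200 is not a leap year (divisible by 100 but not 400).)
August 2264: 31 − 24 = 7 days remain.
Then September (30), October (31), November (30), December (31), January (31), February 2265 (28), March (31): 30 + 31 + 30 + 31 + 31 + 28 + 31 = 212 days.
April 1–20, 2265: 20 days.
Residual: 239 days.
Total: 29824 days.
29824 mod 7 = 4, so 4 days before Thursday is Sunday.

Sunday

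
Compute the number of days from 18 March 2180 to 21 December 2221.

From March 18, 2180 to March 18, 2221: 41 years, of which 9 contain a Feb 29 — 32×365 + 9×366 = 14974 days.
(2200 is not a leap year (divisible by 100 but not 400).)
March 2221: 31 − 18 = 13 days remain.
Then April (30), May (31), June (30), July (31), August (31), September (30), October (31), November (30): 30 + 31 + 30 + 31 + 31 + 30 + 31 + 30 = 244 days.
December 1–21, 2221: 21 days.
Residual: 278 days.
Total: 15252 days.

15252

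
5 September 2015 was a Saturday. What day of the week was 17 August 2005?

Count forward from the earlier date (August 17, 2005) to the later (September 5, 2015):
Day-of-year of August 17, 2005: 229.
Day-of-year of September 5, 2015: 248.
2005 has 365 days, so 365 − 229 = 136 days remain in 2005.
Full years 2006–2014: 7 common + 2 leap = 7×365 + 2×366 = 3287 days.
Total: 136 + 3287 + 248 = 3671 days.
3671 mod 7 = 3, so 3 days before Saturday is Wednesday.

Wednesday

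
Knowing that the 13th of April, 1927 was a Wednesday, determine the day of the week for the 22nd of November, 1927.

April 1927: 30 − 13 = 17 days remain.
Then May (31), June (30), July (31), August (31), September (30), October (31): 31 + 30 + 31 + 31 + 30 + 31 = 184 days.
November 1–22, 1927: 22 days.
Total: 17 + 184 + 22 = 223 days.
223 mod 7 = 6, so 6 days after Wednesday is Tuesday.

Tuesday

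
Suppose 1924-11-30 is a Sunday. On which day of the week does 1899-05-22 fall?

Count forward from the earlier date (May 22, 1899) to the later (November 30, 1924):
From May 22, 1899 to May 22, 1924: 25 years, of which 6 contain a Feb 29 — 19×365 + 6×366 = 9131 days.
(1900 is not a leap year (divisible by 100 but not 400).)
May 1924: 31 − 22 = 9 days remain.
Then June (30), July (31), August (31), September (30), October (31): 30 + 31 + 31 + 30 + 31 = 153 days.
November 1–30, 1924: 30 days.
Residual: 192 days.
Total: 9323 days.
9323 mod 7 = 6, so 6 days before Sunday is Monday.

Monday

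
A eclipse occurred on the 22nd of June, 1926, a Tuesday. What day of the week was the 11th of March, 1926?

Count forward from the earlier date (March 11, 1926) to the later (June 22, 1926):
March 1926: 31 − 11 = 20 days remain.
Then April (30), May (31): 30 + 31 = 61 days.
June 1–22, 1926: 22 days.
Total: 20 + 61 + 22 = 103 days.
103 mod 7 = 5, so 5 days before Tuesday is Thursday.

Thursday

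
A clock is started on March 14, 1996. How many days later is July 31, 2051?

20227

Day-of-year of March 14, 1996: 74.
Day-of-year of July 31, 2051: 212.
1996 has 366 days, so 366 − 74 = 292 days remain in 1996.
Full years 1997–2050: 41 common + 13 leap = 41×365 + 13×366 = 19723 days.
Total: 292 + 19723 + 212 = 20227 days.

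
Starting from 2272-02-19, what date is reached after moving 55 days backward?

2271-12-26

Count 55 days before February 19, 2272:
December 2271: 31 − 26 = 5 days remain.
Then January (31): 31 days.
February 1–19, 2272: 19 days (2272 is a leap year).
Total: 5 + 31 + 19 = 55 days.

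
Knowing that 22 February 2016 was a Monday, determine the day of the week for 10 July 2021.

February 22, 2016 → February 22, 2017: 366 days (2016 is a leap year).
February 22, 2017 → February 22, 2018: 365 days.
February 22, 2018 → February 22, 2019: 365 days.
February 22, 2019 → February 22, 2020: 365 days.
February 22, 2020 → February 22, 2021: 366 days (2020 is a leap year).
February 2021: 28 − 22 = 6 days remain (2021 is not a leap year, so February has 28 days).
Then March (31), April (30), May (31), June (30): 31 + 30 + 31 + 30 = 122 days.
July 1–10, 2021: 10 days.
Residual: 138 days.
Total: 1965 days.
1965 mod 7 = 5, so 5 days after Monday is Saturday.

Saturday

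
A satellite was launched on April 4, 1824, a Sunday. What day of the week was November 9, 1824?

Tuesday

April 1824: 30 − 4 = 26 days remain.
Then May (31), June (30), July (31), August (31), September (30), October (31): 31 + 30 + 31 + 31 + 30 + 31 = 184 days.
November 1–9, 1824: 9 days.
Total: 26 + 184 + 9 = 219 days.
219 mod 7 = 2, so 2 days after Sunday is Tuesday.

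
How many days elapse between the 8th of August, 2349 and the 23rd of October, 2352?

1172

Day-of-year of August 8, 2349: 220.
Day-of-year of October 23, 2352: 297.
2349 has 365 days, so 365 − 220 = 145 days remain in 2349.
Full years: 2350: 365; 2351: 365. Sum = 730.
Total: 145 + 730 + 297 = 1172 days.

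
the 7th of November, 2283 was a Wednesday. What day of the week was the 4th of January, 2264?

Monday

Count forward from the earlier date (January 4, 2264) to the later (November 7, 2283):
Day-of-year of January 4, 2264: 4.
Day-of-year of November 7, 2283: 311.
2264 has 366 days, so 366 − 4 = 362 days remain in 2264.
Full years 2265–2282: 14 common + 4 leap = 14×365 + 4×366 = 6574 days.
Total: 362 + 6574 + 311 = 7247 days.
7247 mod 7 = 2, so 2 days before Wednesday is Monday.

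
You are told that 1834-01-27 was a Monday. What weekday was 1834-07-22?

January 1834: 31 − 27 = 4 days remain.
Then February 1834 (28), March (31), April (30), May (31), June (30): 28 + 31 + 30 + 31 + 30 = 150 days.
July 1–22, 1834: 22 days.
Total: 4 + 150 + 22 = 176 days.
176 mod 7 = 1, so 1 day after Monday is Tuesday.

Tuesday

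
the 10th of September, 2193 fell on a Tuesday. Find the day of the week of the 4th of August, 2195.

September 2193: 30 − 10 = 20 days remain.
Then 22 full months totalling 669 days.
August 1–4, 2195: 4 days.
Total: 20 + 669 + 4 = 693 days.
693 is a multiple of 7, so the 4th of August, 2195 falls on the same weekday: Tuesday.

Tuesday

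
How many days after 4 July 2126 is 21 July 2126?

Within July 2126: 21 − 4 = 17 days.

17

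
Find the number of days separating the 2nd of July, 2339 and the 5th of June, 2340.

339

Day-of-year of July 2, 2339: 183.
Day-of-year of June 5, 2340: 157.
2339 has 365 days, so 365 − 183 = 182 days remain in 2339.
Total: 182 + 157 = 339 days.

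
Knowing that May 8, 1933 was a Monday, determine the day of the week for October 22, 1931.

Count forward from the earlier date (October 22, 1931) to the later (May 8, 1933):
October 1931: 31 − 22 = 9 days remain.
Then 18 full months totalling 547 days.
May 1–8, 1933: 8 days.
Total: 9 + 547 + 8 = 564 days.
564 mod 7 = 4, so 4 days before Monday is Thursday.

Thursday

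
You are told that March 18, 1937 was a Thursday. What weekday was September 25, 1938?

March 18, 1937 → March 18, 1938: 365 days.
March 1938: 31 − 18 = 13 days remain.
Then April (30), May (31), June (30), July (31), August (31): 30 + 31 + 30 + 31 + 31 = 153 days.
September 1–25, 1938: 25 days.
Residual: 191 days.
Total: 556 days.
556 mod 7 = 3, so 3 days after Thursday is Sunday.

Sunday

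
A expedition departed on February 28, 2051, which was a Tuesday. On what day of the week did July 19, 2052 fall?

February 28, 2051 → February 28, 2052: 365 days.
February 2052: 29 − 28 = 1 day remains (2052 is a leap year, so February has 29 days).
Then March (31), April (30), May (31), June (30): 31 + 30 + 31 + 30 = 122 days.
July 1–19, 2052: 19 days.
Residual: 142 days.
Total: 507 days.
507 mod 7 = 3, so 3 days after Tuesday is Friday.

Friday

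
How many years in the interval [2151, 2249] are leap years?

24

Years divisible by 4: 2152, 2156, …, 2248 — 25 in all.
Of these, 2200 is divisible by 100 but not 400, so not leap.
Leap years: 25 − 1 = 24.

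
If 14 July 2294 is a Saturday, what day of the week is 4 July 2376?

From July 14, 2294 to July 14, 2375: 81 years, of which 19 contain a Feb 29 — 62×365 + 19×366 = 29584 days.
(2300 is not a leap year (divisible by 100 but not 400).)
July 2375: 31 − 14 = 17 days remain.
Then 11 full months totalling 335 days.
July 1–4, 2376: 4 days.
Residual: 356 days.
Total: 29940 days.
29940 mod 7 = 1, so 1 day after Saturday is Sunday.

Sunday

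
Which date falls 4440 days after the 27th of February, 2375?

the 25th of April, 2387

Count 4440 days after February 27, 2375:
Day-of-year of February 27, 2375: 58.
Day-of-year of April 25, 2387: 115.
2375 has 365 days, so 365 − 58 = 307 days remain in 2375.
Full years 2376–2386: 8 common + 3 leap = 8×365 + 3×366 = 4018 days.
Total: 307 + 4018 + 115 = 4440 days.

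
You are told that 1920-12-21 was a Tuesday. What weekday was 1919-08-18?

Monday

Count forward from the earlier date (August 18, 1919) to the later (December 21, 1920):
August 1919: 31 − 18 = 13 days remain.
Then 15 full months totalling 457 days.
December 1–21, 1920: 21 days.
Total: 13 + 457 + 21 = 491 days.
491 mod 7 = 1, so 1 day before Tuesday is Monday.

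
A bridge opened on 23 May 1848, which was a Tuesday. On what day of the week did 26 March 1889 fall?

Tuesday

Day-of-year of May 23, 1848: 144.
Day-of-year of March 26, 1889: 85.
1848 has 366 days, so 366 − 144 = 222 days remain in 1848.
Full years 1849–1888: 30 common + 10 leap = 30×365 + 10×366 = 14610 days.
Total: 222 + 14610 + 85 = 14917 days.
14917 is a multiple of 7, so 26 March 1889 falls on the same weekday: Tuesday.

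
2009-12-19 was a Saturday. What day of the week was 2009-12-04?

Friday

Count forward from the earlier date (December 4, 2009) to the later (December 19, 2009):
Within December 2009: 19 − 4 = 15 days.
15 mod 7 = 1, so 1 day before Saturday is Friday.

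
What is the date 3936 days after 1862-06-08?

1873-03-18

Count 3936 days after June 8, 1862:
Day-of-year of June 8, 1862: 159.
Day-of-year of March 18, 1873: 77.
1862 has 365 days, so 365 − 159 = 206 days remain in 1862.
Full years 1863–1872: 7 common + 3 leap = 7×365 + 3×366 = 3653 days.
Total: 206 + 3653 + 77 = 3936 days.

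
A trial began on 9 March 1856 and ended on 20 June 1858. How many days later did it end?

Day-of-year of March 9, 1856: 69.
Day-of-year of June 20, 1858: 171.
1856 has 366 days, so 366 − 69 = 297 days remain in 1856.
Full years: 1857: 365. Sum = 365.
Total: 297 + 365 + 171 = 833 days.

833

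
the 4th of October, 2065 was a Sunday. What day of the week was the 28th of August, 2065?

Count forward from the earlier date (August 28, 2065) to the later (October 4, 2065):
August 2065: 31 − 28 = 3 days remain.
Then September (30): 30 days.
October 1–4, 2065: 4 days.
Total: 3 + 30 + 4 = 37 days.
37 mod 7 = 2, so 2 days before Sunday is Friday.

Friday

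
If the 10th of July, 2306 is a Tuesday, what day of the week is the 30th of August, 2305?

Count forward from the earlier date (August 30, 2305) to the later (July 10, 2306):
August 2305: 31 − 30 = 1 day remains.
Then 10 full months totalling 303 days.
July 1–10, 2306: 10 days.
Residual: 314 days.
Total: 314 days.
314 mod 7 = 6, so 6 days before Tuesday is Wednesday.

Wednesday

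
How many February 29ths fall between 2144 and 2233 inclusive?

22

Years divisible by 4: 2144, 2148, …, 2232 — 23 in all.
Of these, 2200 is divisible by 100 but not 400, so not leap.
Leap years: 23 − 1 = 22.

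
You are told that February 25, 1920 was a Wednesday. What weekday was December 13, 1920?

February 1920: 29 − 25 = 4 days remain (1920 is a leap year, so February has 29 days).
Then 9 full months totalling 275 days.
December 1–13, 1920: 13 days.
Total: 4 + 275 + 13 = 292 days.
292 mod 7 = 5, so 5 days after Wednesday is Monday.

Monday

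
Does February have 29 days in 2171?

No

2171 is not a leap year.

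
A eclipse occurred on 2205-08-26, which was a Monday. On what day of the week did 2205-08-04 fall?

Sunday

Count forward from the earlier date (August 4, 2205) to the later (August 26, 2205):
Within August 2205: 26 − 4 = 22 days.
22 mod 7 = 1, so 1 day before Monday is Sunday.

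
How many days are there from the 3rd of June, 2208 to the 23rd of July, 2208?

50

June 2208: 30 − 3 = 27 days remain.
July 1–23, 2208: 23 days.
Total: 27 + 23 = 50 days.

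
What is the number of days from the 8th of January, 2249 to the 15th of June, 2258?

Day-of-year of January 8, 2249: 8.
Day-of-year of June 15, 2258: 166.
2249 has 365 days, so 365 − 8 = 357 days remain in 2249.
Full years 2250–2257: 6 common + 2 leap = 6×365 + 2×366 = 2922 days.
Total: 357 + 2922 + 166 = 3445 days.

3445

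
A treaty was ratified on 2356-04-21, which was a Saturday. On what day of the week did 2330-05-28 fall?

Wednesday

Count forward from the earlier date (May 28, 2330) to the later (April 21, 2356):
Day-of-year of May 28, 2330: 148.
Day-of-year of April 21, 2356: 112.
2330 has 365 days, so 365 − 148 = 217 days remain in 2330.
Full years 2331–2355: 19 common + 6 leap = 19×365 + 6×366 = 9131 days.
Total: 217 + 9131 + 112 = 9460 days.
9460 mod 7 = 3, so 3 days before Saturday is Wednesday.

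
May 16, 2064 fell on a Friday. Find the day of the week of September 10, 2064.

May 2064: 31 − 16 = 15 days remain.
Then June (30), July (31), August (31): 30 + 31 + 31 = 92 days.
September 1–10, 2064: 10 days.
Total: 15 + 92 + 10 = 117 days.
117 mod 7 = 5, so 5 days after Friday is Wednesday.

Wednesday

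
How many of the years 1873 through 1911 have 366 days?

Years divisible by 4 in [1873, 1911]: 1876, 1880, 1884, 1888, 1892, 1896, 1900, 1904, 1908.
Of these, 1900 is divisible by 100 but not 400, so not leap.
Leap years: 9 − 1 = 8.

8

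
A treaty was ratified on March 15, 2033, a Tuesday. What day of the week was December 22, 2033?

Thursday

March 2033: 31 − 15 = 16 days remain.
Then April (30), May (31), June (30), July (31), August (31), September (30), October (31), November (30): 30 + 31 + 30 + 31 + 31 + 30 + 31 + 30 = 244 days.
December 1–22, 2033: 22 days.
Total: 16 + 244 + 22 = 282 days.
282 mod 7 = 2, so 2 days after Tuesday is Thursday.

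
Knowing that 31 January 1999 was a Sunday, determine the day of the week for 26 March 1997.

Count forward from the earlier date (March 26, 1997) to the later (January 31, 1999):
March 1997: 31 − 26 = 5 days remain.
Then 21 full months totalling 640 days.
January 1–31, 1999: 31 days.
Total: 5 + 640 + 31 = 676 days.
676 mod 7 = 4, so 4 days before Sunday is Wednesday.

Wednesday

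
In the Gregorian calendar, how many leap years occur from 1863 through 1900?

Years divisible by 4 in [1863, 1900]: 1864, 1868, 1872, 1876, 1880, 1884, 1888, 1892, 1896, 1900.
Of these, 1900 is divisible by 100 but not 400, so not leap.
Leap years: 10 − 1 = 9.

9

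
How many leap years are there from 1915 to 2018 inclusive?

26

Years divisible by 4: 1916, 1920, …, 2016 — 26 in all.
2000 is divisible by 400, so still leap.
No century exceptions apply. Count: 26.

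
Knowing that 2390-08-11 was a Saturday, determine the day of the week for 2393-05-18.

August 11, 2390 → August 11, 2391: 365 days.
August 11, 2391 → August 11, 2392: 366 days (2392 is a leap year).
August 2392: 31 − 11 = 20 days remain.
Then September (30), October (31), November (30), December (31), January (31), February 2393 (28), March (31), April (30): 30 + 31 + 30 + 31 + 31 + 28 + 31 + 30 = 242 days.
May 1–18, 2393: 18 days.
Residual: 280 days.
Total: 1011 days.
1011 mod 7 = 3, so 3 days after Saturday is Tuesday.

Tuesday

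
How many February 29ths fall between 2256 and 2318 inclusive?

15

Years divisible by 4: 2256, 2260, …, 2316 — 16 in all.
Of these, 2300 is divisible by 100 but not 400, so not leap.
Leap years: 16 − 1 = 15.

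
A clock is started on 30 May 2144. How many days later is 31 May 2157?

Day-of-year of May 30, 2144: 151.
Day-of-year of May 31, 2157: 151.
2144 has 366 days, so 366 − 151 = 215 days remain in 2144.
Full years 2145–2156: 9 common + 3 leap = 9×365 + 3×366 = 4383 days.
Total: 215 + 4383 + 151 = 4749 days.

4749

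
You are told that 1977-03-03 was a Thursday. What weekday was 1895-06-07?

Count forward from the earlier date (June 7, 1895) to the later (March 3, 1977):
Day-of-year of June 7, 1895: 158.
Day-of-year of March 3, 1977: 62.
1895 has 365 days, so 365 − 158 = 207 days remain in 1895.
Full years 1896–1976: 61 common + 20 leap = 61×365 + 20×366 = 29585 days.
Total: 207 + 29585 + 62 = 29854 days.
29854 mod 7 = 6, so 6 days before Thursday is Friday.

Friday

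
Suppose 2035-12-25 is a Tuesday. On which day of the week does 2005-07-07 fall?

Count forward from the earlier date (July 7, 2005) to the later (December 25, 2035):
From July 7, 2005 to July 7, 2035: 30 years, of which 7 contain a Feb 29 — 23×365 + 7×366 = 10957 days.
July 2035: 31 − 7 = 24 days remain.
Then August (31), September (30), October (31), November (30): 31 + 30 + 31 + 30 = 122 days.
December 1–25, 2035: 25 days.
Residual: 171 days.
Total: 11128 days.
11128 mod 7 = 5, so 5 days before Tuesday is Thursday.

Thursday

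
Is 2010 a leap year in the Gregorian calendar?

2010 is not a leap year.

No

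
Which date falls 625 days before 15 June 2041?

29 September 2039

Count 625 days before June 15, 2041:
September 29, 2039 → September 29, 2040: 366 days (2040 is a leap year).
September 2040: 30 − 29 = 1 day remains.
Then October (31), November (30), December (31), January (31), February 2041 (28), March (31), April (30), May (31): 31 + 30 + 31 + 31 + 28 + 31 + 30 + 31 = 243 days.
June 1–15, 2041: 15 days.
Residual: 259 days.
Total: 625 days.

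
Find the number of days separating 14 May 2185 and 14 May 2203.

6573

Day-of-year of May 14, 2185: 134.
Day-of-year of May 14, 2203: 134.
2185 has 365 days, so 365 − 134 = 231 days remain in 2185.
Full years 2186–2202: 14 common + 3 leap = 14×365 + 3×366 = 6208 days.
Total: 231 + 6208 + 134 = 6573 days.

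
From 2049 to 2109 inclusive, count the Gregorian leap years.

Years divisible by 4: 2052, 2056, …, 2108 — 15 in all.
Of these, 2100 is divisible by 100 but not 400, so not leap.
Leap years: 15 − 1 = 14.

14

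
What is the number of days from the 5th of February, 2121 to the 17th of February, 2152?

From February 5, 2121 to February 5, 2152: 31 years, of which 7 contain a Feb 29 — 24×365 + 7×366 = 11322 days.
Within February 2152: 17 − 5 = 12 days.
Total: 11334 days.

11334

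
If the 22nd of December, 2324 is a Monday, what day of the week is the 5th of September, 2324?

Friday

Count forward from the earlier date (September 5, 2324) to the later (December 22, 2324):
September 2324: 30 − 5 = 25 days remain.
Then October (31), November (30): 31 + 30 = 61 days.
December 1–22, 2324: 22 days.
Total: 25 + 61 + 22 = 108 days.
108 mod 7 = 3, so 3 days before Monday is Friday.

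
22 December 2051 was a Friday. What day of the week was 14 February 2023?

Count forward from the earlier date (February 14, 2023) to the later (December 22, 2051):
From February 14, 2023 to February 14, 2051: 28 years, of which 7 contain a Feb 29 — 21×365 + 7×366 = 10227 days.
February 2051: 28 − 14 = 14 days remain (2051 is not a leap year, so February has 28 days).
Then 9 full months totalling 275 days.
December 1–22, 2051: 22 days.
Residual: 311 days.
Total: 10538 days.
10538 mod 7 = 3, so 3 days before Friday is Tuesday.

Tuesday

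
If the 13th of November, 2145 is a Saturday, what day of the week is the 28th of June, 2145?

Count forward from the earlier date (June 28, 2145) to the later (November 13, 2145):
June 2145: 30 − 28 = 2 days remain.
Then July (31), August (31), September (30), October (31): 31 + 31 + 30 + 31 = 123 days.
November 1–13, 2145: 13 days.
Total: 2 + 123 + 13 = 138 days.
138 mod 7 = 5, so 5 days before Saturday is Monday.

Monday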